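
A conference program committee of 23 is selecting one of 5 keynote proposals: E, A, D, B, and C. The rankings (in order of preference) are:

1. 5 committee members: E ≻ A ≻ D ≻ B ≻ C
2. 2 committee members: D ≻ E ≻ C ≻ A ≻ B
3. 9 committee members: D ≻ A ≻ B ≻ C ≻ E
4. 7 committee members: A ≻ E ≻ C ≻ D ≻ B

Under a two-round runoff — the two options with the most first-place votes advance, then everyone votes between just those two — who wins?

Round 1 first-place votes: E 5, A 7, D 11, B 0, C 0.
D and A advance.
Runoff: D is preferred to A by 11 voters; A by 12.
A wins the runoff.

A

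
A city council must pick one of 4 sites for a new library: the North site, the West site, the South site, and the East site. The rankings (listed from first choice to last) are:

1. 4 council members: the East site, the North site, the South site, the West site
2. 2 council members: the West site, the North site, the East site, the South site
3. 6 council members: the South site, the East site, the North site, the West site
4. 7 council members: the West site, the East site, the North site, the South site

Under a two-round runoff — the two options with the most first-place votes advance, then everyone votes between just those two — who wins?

Round 1 first-place votes: the North site 0, the West site 9, the South site 6, the East site 4.
the West site and the South site advance.
Runoff: the West site is preferred to the South site by 9 voters; the South site by 10.
the South site wins the runoff.

the South site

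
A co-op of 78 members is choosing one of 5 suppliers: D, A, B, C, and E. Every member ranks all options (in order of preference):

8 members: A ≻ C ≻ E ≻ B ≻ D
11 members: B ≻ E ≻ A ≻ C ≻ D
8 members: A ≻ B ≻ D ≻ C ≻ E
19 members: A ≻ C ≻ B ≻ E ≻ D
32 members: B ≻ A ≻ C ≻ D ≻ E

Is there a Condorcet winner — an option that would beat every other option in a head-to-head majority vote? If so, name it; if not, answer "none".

B

B vs D: 78–0 for B.
B vs A: 43–35 for B.
B vs C: 51–27 for B.
B vs E: 70–8 for B.
B beats every other option head-to-head.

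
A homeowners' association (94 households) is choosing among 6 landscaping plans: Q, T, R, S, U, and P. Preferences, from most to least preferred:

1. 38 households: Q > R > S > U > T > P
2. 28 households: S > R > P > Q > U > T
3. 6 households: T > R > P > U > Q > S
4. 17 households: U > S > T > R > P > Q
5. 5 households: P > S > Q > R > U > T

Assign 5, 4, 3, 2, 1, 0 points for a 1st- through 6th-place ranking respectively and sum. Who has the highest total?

Q: 38·5 + 28·2 + 6·1 + 17·0 + 5·3 = 267
T: 38·1 + 28·0 + 6·5 + 17·3 + 5·0 = 119
R: 38·4 + 28·4 + 6·4 + 17·2 + 5·2 = 332
S: 38·3 + 28·5 + 6·0 + 17·4 + 5·4 = 342
U: 38·2 + 28·1 + 6·2 + 17·5 + 5·1 = 206
P: 38·0 + 28·3 + 6·3 + 17·1 + 5·5 = 144
S has the highest Borda score (342).

S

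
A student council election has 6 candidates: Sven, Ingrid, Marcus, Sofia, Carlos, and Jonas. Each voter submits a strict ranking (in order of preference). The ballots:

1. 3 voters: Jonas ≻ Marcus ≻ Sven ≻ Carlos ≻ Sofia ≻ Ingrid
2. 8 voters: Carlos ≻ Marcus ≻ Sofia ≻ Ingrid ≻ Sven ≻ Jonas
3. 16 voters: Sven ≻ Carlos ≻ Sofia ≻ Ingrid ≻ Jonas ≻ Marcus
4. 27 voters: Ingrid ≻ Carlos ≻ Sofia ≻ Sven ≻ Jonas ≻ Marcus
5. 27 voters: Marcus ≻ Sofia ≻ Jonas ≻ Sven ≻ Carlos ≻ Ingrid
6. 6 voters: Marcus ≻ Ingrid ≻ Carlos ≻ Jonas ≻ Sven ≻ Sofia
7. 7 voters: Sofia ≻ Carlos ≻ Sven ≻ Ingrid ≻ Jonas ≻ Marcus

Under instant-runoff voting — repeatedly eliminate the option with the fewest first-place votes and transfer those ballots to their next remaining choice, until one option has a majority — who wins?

Round 1: Sven 16, Ingrid 27, Marcus 33, Sofia 7, Carlos 8, Jonas 3. Eliminate Jonas.
Round 2: Sven 16, Ingrid 27, Marcus 36, Sofia 7, Carlos 8. Eliminate Sofia.
Round 3: Sven 16, Ingrid 27, Marcus 36, Carlos 15. Eliminate Carlos.
Round 4: Sven 23, Ingrid 27, Marcus 44. Eliminate Sven.
Round 5: Ingrid 50, Marcus 44. Ingrid has a majority.

Ingrid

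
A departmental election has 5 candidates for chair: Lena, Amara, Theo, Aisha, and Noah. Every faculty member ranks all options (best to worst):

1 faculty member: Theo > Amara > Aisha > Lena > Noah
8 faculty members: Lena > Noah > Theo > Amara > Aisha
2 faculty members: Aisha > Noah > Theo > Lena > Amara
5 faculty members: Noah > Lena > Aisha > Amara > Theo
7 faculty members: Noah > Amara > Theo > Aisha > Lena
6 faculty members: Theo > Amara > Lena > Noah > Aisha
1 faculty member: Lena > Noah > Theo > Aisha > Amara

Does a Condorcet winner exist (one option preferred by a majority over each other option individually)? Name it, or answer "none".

none

Checking pairwise contests:
Theo beats Lena 16–14.
Lena beats Amara 16–14.
Noah beats Theo 23–7.
Lena beats Aisha 20–10.
Lena beats Noah 16–14.
Every option loses at least one head-to-head, so there is no Condorcet winner.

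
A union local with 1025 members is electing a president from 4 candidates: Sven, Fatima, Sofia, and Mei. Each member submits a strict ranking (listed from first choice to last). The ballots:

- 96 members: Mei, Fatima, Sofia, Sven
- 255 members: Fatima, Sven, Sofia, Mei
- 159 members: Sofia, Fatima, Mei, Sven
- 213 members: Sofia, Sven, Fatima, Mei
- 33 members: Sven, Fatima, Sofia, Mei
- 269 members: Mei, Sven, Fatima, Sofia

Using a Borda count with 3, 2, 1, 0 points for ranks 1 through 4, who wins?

Fatima

Sven: 96·0 + 255·2 + 159·0 + 213·2 + 33·3 + 269·2 = 1573
Fatima: 96·2 + 255·3 + 159·2 + 213·1 + 33·2 + 269·1 = 1823
Sofia: 96·1 + 255·1 + 159·3 + 213·3 + 33·1 + 269·0 = 1500
Mei: 96·3 + 255·0 + 159·1 + 213·0 + 33·0 + 269·3 = 1254
Fatima has the highest Borda score (1823).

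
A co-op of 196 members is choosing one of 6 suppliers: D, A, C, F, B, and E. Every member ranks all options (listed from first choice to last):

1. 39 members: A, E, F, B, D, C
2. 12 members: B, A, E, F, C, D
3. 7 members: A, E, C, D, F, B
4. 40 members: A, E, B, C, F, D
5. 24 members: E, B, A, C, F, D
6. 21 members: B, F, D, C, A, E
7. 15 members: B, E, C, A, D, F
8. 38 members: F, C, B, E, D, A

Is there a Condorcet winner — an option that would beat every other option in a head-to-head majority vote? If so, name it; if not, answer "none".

Checking pairwise contests:
A beats D 137–59.
B beats A 110–86.
A beats C 122–74.
A beats F 137–59.
E beats B 110–86.
A beats E 119–77.
Every option loses at least one head-to-head, so there is no Condorcet winner.

none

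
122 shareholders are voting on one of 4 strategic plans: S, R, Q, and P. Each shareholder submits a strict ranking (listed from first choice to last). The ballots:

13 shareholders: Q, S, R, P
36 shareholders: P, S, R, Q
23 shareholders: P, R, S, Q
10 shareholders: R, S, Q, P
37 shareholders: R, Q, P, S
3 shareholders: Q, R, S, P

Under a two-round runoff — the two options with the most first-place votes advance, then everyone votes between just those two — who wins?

Round 1 first-place votes: S 0, R 47, Q 16, P 59.
P and R advance.
Runoff: P is preferred to R by 59 voters; R by 63.
R wins the runoff.

R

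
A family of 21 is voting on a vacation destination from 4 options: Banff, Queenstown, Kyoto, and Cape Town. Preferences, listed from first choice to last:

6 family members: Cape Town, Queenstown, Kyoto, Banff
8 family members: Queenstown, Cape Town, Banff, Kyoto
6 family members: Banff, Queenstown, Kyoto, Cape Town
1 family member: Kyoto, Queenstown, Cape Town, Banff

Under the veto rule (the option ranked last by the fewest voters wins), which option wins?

Last-place votes: Banff 7, Queenstown 0, Kyoto 8, Cape Town 6.
Queenstown is ranked last by the fewest voters, so Queenstown wins.

Queenstown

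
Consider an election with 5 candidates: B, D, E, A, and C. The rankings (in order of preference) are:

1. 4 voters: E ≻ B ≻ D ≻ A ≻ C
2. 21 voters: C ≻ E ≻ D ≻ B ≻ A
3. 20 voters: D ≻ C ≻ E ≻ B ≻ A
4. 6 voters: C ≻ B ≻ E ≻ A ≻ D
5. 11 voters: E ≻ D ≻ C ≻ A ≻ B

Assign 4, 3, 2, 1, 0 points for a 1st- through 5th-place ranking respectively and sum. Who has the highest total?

C

B: 4·3 + 21·1 + 20·1 + 6·3 + 11·0 = 71
D: 4·2 + 21·2 + 20·4 + 6·0 + 11·3 = 163
E: 4·4 + 21·3 + 20·2 + 6·2 + 11·4 = 175
A: 4·1 + 21·0 + 20·0 + 6·1 + 11·1 = 21
C: 4·0 + 21·4 + 20·3 + 6·4 + 11·2 = 190
C has the highest Borda score (190).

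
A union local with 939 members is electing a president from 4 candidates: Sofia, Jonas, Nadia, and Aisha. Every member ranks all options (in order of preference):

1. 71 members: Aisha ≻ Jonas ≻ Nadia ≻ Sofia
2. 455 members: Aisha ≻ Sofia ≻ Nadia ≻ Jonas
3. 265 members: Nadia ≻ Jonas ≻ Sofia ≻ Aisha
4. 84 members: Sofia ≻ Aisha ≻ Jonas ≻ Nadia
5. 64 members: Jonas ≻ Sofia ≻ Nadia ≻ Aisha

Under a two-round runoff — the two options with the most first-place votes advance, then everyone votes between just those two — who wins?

Aisha

Round 1 first-place votes: Sofia 84, Jonas 64, Nadia 265, Aisha 526.
Aisha and Nadia advance.
Runoff: Aisha is preferred to Nadia by 610 voters; Nadia by 329.
Aisha wins the runoff.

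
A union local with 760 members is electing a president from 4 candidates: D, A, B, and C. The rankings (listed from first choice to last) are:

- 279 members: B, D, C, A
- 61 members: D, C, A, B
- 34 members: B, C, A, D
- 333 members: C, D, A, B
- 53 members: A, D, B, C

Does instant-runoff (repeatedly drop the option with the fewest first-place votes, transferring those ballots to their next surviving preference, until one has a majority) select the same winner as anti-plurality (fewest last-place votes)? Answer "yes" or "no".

Instant-runoff — R1 D 61, A 53, B 313, C 333 (A out); R2 D 114, B 313, C 333 (D out); R3 B 366, C 394 (C winner). Winner: C.
Anti-plurality — last-place votes: D 34, A 279, B 394, C 53. Winner: D.
The two methods disagree.

no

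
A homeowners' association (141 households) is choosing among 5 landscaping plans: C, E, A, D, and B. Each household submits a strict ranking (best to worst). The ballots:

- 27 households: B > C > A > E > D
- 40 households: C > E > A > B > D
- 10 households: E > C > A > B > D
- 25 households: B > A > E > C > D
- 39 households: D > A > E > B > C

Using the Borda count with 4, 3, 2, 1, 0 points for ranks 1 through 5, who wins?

C: 27·3 + 40·4 + 10·3 + 25·1 + 39·0 = 296
E: 27·1 + 40·3 + 10·4 + 25·2 + 39·2 = 315
A: 27·2 + 40·2 + 10·2 + 25·3 + 39·3 = 346
D: 27·0 + 40·0 + 10·0 + 25·0 + 39·4 = 156
B: 27·4 + 40·1 + 10·1 + 25·4 + 39·1 = 297
A has the highest Borda score (346).

A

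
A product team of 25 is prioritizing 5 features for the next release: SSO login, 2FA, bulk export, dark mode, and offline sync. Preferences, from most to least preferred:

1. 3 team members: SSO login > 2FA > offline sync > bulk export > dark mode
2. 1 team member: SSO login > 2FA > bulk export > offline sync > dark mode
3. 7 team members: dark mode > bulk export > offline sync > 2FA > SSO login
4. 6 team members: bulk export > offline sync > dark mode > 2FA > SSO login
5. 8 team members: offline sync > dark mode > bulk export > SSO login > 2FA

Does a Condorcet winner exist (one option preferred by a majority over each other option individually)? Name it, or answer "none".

none

Checking pairwise contests:
2FA beats SSO login 13–12.
bulk export beats 2FA 21–4.
dark mode beats bulk export 15–10.
offline sync beats dark mode 18–7.
bulk export beats offline sync 14–11.
Every option loses at least one head-to-head, so there is no Condorcet winner.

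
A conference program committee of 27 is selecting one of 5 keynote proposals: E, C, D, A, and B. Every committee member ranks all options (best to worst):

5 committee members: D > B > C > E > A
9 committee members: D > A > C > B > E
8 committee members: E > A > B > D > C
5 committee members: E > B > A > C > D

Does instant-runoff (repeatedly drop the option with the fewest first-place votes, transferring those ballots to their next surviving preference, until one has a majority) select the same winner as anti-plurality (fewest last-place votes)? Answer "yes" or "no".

no

Instant-runoff — R1 E 13, C 0, D 14, A 0, B 0 (D winner). Winner: D.
Anti-plurality — last-place votes: E 9, C 8, D 5, A 5, B 0. Winner: B.
The two methods disagree.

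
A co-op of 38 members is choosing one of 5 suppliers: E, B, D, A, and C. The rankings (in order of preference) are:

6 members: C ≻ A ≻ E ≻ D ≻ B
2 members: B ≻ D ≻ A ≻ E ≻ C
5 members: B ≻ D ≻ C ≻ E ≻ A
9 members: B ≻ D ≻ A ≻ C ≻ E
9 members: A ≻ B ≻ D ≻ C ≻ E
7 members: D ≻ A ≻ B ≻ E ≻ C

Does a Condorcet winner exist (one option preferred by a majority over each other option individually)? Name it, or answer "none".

Checking pairwise contests:
B beats E 32–6.
A beats B 22–16.
B beats D 25–13.
D beats A 23–15.
B beats C 32–6.
Every option loses at least one head-to-head, so there is no Condorcet winner.

none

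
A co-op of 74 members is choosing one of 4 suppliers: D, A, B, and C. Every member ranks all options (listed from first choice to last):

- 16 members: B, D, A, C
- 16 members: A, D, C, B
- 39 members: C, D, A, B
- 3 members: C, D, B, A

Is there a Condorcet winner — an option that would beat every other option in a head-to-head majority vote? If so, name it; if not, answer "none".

C vs D: 42–32 for C.
C vs A: 42–32 for C.
C vs B: 58–16 for C.
C beats every other option head-to-head.

C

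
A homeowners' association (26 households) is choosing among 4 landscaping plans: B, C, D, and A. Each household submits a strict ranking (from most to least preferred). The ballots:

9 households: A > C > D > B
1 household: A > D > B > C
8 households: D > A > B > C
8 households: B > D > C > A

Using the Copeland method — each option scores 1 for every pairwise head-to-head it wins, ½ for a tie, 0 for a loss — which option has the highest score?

B: beats C; loses to D and A → score 1.
C: loses to B, D, and A → score 0.
D: beats B, C, and A → score 3.
A: beats B and C; loses to D → score 2.
D has the best pairwise record.

D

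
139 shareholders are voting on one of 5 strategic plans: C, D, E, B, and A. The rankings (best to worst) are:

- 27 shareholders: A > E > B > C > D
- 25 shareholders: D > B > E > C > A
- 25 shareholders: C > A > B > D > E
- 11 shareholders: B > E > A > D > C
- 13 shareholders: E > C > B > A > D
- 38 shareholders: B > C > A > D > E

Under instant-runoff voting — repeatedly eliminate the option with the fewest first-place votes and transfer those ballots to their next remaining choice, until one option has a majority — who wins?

Round 1: C 25, D 25, E 13, B 49, A 27. Eliminate E.
Round 2: C 38, D 25, B 49, A 27. Eliminate D.
Round 3: C 38, B 74, A 27. B has a majority.

B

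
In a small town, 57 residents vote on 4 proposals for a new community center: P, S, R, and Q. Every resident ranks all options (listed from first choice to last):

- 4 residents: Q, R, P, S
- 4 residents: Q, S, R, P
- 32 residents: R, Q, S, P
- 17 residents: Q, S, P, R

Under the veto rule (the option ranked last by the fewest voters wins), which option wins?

Q

Last-place votes: P 36, S 4, R 17, Q 0.
Q is ranked last by the fewest voters, so Q wins.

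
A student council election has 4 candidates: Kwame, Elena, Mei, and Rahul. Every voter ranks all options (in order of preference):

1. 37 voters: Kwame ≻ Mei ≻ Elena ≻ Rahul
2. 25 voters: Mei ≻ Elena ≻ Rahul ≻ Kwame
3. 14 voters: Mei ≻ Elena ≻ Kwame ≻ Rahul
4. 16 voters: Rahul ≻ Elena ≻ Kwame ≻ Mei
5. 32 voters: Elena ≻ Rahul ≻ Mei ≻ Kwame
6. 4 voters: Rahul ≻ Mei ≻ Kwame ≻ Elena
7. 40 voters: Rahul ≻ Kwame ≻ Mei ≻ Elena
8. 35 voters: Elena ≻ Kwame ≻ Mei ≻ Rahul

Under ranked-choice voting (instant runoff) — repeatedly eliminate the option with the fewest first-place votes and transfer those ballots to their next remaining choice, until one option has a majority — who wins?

Round 1: Kwame 37, Elena 67, Mei 39, Rahul 60. Eliminate Kwame.
Round 2: Elena 67, Mei 76, Rahul 60. Eliminate Rahul.
Round 3: Elena 83, Mei 120. Mei has a majority.

Mei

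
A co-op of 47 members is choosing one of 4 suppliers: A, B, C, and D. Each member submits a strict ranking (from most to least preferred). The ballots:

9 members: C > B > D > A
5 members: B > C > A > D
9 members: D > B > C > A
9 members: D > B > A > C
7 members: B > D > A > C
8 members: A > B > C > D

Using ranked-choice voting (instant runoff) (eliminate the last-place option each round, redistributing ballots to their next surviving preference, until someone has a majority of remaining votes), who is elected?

Round 1: A 8, B 12, C 9, D 18. Eliminate A.
Round 2: B 20, C 9, D 18. Eliminate C.
Round 3: B 29, D 18. B has a majority.

B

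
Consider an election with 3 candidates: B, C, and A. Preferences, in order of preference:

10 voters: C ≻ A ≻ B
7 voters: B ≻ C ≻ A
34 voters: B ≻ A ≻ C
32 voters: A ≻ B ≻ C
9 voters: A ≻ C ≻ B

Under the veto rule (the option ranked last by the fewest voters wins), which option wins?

Last-place votes: B 19, C 66, A 7.
A is ranked last by the fewest voters, so A wins.

A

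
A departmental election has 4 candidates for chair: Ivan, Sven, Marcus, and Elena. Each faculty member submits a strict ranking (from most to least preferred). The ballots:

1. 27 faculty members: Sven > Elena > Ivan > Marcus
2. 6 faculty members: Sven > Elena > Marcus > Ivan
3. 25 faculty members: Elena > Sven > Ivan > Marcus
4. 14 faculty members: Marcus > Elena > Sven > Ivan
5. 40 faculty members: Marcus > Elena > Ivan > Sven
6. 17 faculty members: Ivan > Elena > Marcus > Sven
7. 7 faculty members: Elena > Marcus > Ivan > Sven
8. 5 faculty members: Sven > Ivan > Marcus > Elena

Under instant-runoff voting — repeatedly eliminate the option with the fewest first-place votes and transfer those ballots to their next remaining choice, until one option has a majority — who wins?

Elena

Round 1: Ivan 17, Sven 38, Marcus 54, Elena 32. Eliminate Ivan.
Round 2: Sven 38, Marcus 54, Elena 49. Eliminate Sven.
Round 3: Marcus 59, Elena 82. Elena has a majority.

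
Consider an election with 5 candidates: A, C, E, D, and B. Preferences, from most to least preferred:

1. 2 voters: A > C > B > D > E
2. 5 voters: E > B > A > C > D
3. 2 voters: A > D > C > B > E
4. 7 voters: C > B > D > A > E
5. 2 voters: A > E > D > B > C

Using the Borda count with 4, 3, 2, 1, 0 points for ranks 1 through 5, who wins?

B

A: 2·4 + 5·2 + 2·4 + 7·1 + 2·4 = 41
C: 2·3 + 5·1 + 2·2 + 7·4 + 2·0 = 43
E: 2·0 + 5·4 + 2·0 + 7·0 + 2·3 = 26
D: 2·1 + 5·0 + 2·3 + 7·2 + 2·2 = 26
B: 2·2 + 5·3 + 2·1 + 7·3 + 2·1 = 44
B has the highest Borda score (44).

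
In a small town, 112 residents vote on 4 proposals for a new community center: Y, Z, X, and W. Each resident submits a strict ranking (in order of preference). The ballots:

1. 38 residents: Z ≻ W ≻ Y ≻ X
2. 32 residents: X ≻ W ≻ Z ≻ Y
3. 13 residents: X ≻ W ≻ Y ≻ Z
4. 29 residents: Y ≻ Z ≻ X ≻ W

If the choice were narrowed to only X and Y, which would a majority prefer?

Voters preferring X to Y: 45; preferring Y to X: 67.
Y wins the head-to-head.

Y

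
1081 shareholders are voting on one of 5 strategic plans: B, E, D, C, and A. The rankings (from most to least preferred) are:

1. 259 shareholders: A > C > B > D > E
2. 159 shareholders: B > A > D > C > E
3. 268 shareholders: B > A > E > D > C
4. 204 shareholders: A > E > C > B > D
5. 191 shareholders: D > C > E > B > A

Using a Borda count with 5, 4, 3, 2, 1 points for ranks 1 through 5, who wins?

B: 259·3 + 159·5 + 268·5 + 204·2 + 191·2 = 3702
E: 259·1 + 159·1 + 268·3 + 204·4 + 191·3 = 2611
D: 259·2 + 159·3 + 268·2 + 204·1 + 191·5 = 2690
C: 259·4 + 159·2 + 268·1 + 204·3 + 191·4 = 2998
A: 259·5 + 159·4 + 268·4 + 204·5 + 191·1 = 4214
A has the highest Borda score (4214).

A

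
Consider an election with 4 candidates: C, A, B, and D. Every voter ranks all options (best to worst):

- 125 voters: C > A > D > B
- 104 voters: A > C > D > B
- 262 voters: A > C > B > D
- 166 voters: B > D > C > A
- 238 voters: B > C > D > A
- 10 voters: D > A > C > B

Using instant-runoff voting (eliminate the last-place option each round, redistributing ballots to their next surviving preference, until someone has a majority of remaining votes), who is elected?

A

Round 1: C 125, A 366, B 404, D 10. Eliminate D.
Round 2: C 125, A 376, B 404. Eliminate C.
Round 3: A 501, B 404. A has a majority.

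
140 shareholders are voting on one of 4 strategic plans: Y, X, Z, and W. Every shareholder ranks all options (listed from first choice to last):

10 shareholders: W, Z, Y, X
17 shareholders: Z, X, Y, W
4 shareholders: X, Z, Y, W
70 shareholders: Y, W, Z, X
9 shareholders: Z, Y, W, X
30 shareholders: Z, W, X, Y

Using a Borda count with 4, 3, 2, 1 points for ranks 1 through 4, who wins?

Z

Y: 10·2 + 17·2 + 4·2 + 70·4 + 9·3 + 30·1 = 399
X: 10·1 + 17·3 + 4·4 + 70·1 + 9·1 + 30·2 = 216
Z: 10·3 + 17·4 + 4·3 + 70·2 + 9·4 + 30·4 = 406
W: 10·4 + 17·1 + 4·1 + 70·3 + 9·2 + 30·3 = 379
Z has the highest Borda score (406).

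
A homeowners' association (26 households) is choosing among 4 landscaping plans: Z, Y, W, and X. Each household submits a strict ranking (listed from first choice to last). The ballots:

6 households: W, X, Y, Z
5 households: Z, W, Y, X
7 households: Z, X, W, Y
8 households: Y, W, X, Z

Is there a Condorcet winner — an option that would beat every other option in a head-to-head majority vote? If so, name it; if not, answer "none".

W

W vs Z: 14–12 for W.
W vs Y: 18–8 for W.
W vs X: 19–7 for W.
W beats every other option head-to-head.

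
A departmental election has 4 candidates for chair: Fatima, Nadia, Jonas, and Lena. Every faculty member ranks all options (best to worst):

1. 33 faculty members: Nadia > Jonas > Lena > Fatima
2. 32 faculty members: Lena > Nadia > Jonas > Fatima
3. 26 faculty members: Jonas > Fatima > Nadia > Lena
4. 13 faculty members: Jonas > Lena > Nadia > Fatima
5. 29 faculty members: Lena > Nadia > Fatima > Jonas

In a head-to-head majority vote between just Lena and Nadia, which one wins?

Lena

Voters preferring Lena to Nadia: 74; preferring Nadia to Lena: 59.
Lena wins the head-to-head.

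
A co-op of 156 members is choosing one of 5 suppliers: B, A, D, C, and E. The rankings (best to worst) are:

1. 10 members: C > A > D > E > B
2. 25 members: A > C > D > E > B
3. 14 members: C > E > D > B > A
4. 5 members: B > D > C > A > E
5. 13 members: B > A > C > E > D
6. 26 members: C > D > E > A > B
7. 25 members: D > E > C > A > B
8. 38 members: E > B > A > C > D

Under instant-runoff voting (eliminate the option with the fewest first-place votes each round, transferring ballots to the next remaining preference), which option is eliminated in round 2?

Round 1: B 18, A 25, D 25, C 50, E 38. Eliminate B.
Round 2: A 38, D 30, C 50, E 38. Eliminate D.

D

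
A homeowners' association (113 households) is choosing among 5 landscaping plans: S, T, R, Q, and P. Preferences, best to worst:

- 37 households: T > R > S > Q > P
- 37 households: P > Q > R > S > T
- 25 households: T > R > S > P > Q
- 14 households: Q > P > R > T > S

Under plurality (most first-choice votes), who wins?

First-place votes: S 0, T 62, R 0, Q 14, P 37.
T has the most first-place votes.

T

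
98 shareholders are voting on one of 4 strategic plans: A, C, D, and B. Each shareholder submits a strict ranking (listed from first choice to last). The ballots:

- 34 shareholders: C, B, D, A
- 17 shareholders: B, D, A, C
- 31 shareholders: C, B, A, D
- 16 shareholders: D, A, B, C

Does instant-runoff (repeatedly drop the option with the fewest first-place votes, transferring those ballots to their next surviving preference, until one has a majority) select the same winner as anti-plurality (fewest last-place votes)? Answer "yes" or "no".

no

Instant-runoff — R1 A 0, C 65, D 16, B 17 (C winner). Winner: C.
Anti-plurality — last-place votes: A 34, C 33, D 31, B 0. Winner: B.
The two methods disagree.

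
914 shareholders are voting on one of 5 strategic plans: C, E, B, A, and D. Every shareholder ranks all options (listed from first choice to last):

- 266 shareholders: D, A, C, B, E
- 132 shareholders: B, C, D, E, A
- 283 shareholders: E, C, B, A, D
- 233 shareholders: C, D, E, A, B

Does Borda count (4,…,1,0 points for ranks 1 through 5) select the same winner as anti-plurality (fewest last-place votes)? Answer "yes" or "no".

Borda — scores: C 2709, E 1730, B 1360, A 1314, D 2027. Winner: C.
Anti-plurality — last-place votes: C 0, E 266, B 233, A 132, D 283. Winner: C.
The two methods agree.

yes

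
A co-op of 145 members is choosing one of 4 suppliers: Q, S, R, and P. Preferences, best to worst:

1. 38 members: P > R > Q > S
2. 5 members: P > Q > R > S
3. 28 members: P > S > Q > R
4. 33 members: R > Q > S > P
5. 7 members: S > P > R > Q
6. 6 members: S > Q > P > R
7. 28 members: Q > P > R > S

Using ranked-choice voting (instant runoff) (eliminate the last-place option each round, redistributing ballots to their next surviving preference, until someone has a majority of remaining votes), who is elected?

Round 1: Q 28, S 13, R 33, P 71. Eliminate S.
Round 2: Q 34, R 33, P 78. P has a majority.

P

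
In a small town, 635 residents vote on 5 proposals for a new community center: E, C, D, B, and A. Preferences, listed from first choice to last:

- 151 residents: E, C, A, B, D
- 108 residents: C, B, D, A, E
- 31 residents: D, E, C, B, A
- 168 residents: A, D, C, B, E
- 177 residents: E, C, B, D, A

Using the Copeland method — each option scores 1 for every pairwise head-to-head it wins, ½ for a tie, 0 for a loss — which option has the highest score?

E: beats C, D, B, and A → score 4.
C: beats D, B, and A; loses to E → score 3.
D: loses to E, C, B, and A → score 0.
B: beats D; loses to E, C, and A → score 1.
A: beats D and B; loses to E and C → score 2.
E has the best pairwise record.

E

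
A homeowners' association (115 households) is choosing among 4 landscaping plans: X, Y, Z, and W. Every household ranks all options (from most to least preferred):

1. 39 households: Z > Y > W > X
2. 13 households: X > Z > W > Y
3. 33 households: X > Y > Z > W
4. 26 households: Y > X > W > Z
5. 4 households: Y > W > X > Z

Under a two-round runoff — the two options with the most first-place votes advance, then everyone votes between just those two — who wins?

X

Round 1 first-place votes: X 46, Y 30, Z 39, W 0.
X and Z advance.
Runoff: X is preferred to Z by 76 voters; Z by 39.
X wins the runoff.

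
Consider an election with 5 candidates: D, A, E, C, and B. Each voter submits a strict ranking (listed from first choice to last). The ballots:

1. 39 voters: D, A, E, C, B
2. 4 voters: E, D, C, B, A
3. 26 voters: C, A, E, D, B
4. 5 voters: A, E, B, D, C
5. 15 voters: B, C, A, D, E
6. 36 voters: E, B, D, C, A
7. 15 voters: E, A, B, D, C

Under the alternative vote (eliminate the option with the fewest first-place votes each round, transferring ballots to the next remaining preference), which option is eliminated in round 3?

D

Round 1: D 39, A 5, E 55, C 26, B 15. Eliminate A.
Round 2: D 39, E 60, C 26, B 15. Eliminate B.
Round 3: D 39, E 60, C 41. Eliminate D.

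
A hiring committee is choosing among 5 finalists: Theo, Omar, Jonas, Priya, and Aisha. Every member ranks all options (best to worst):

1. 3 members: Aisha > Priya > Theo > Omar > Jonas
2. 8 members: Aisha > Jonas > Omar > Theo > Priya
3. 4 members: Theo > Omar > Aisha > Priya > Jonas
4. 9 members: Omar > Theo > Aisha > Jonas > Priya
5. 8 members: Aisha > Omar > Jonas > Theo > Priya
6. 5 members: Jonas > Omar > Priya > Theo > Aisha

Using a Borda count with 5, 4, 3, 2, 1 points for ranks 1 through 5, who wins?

Theo: 3·3 + 8·2 + 4·5 + 9·4 + 8·2 + 5·2 = 107
Omar: 3·2 + 8·3 + 4·4 + 9·5 + 8·4 + 5·4 = 143
Jonas: 3·1 + 8·4 + 4·1 + 9·2 + 8·3 + 5·5 = 106
Priya: 3·4 + 8·1 + 4·2 + 9·1 + 8·1 + 5·3 = 60
Aisha: 3·5 + 8·5 + 4·3 + 9·3 + 8·5 + 5·1 = 139
Omar has the highest Borda score (143).

Omar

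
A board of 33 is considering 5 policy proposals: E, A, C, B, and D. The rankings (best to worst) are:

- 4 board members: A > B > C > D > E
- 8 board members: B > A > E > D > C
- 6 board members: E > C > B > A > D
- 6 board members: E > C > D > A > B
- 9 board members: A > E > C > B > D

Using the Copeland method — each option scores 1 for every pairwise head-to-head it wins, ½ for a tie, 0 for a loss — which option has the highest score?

A

E: beats C, B, and D; loses to A → score 3.
A: beats E, C, B, and D → score 4.
C: beats B and D; loses to E and A → score 2.
B: beats D; loses to E, A, and C → score 1.
D: loses to E, A, C, and B → score 0.
A has the best pairwise record.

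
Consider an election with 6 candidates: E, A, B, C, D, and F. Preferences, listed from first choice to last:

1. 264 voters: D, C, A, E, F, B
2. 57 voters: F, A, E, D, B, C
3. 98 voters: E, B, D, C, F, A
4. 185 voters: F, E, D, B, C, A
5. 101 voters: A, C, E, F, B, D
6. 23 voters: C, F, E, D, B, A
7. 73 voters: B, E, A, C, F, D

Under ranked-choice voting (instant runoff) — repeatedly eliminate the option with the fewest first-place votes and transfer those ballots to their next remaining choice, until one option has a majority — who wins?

E

Round 1: E 98, A 101, B 73, C 23, D 264, F 242. Eliminate C.
Round 2: E 98, A 101, B 73, D 264, F 265. Eliminate B.
Round 3: E 171, A 101, D 264, F 265. Eliminate A.
Round 4: E 272, D 264, F 265. Eliminate D.
Round 5: E 536, F 265. E has a majority.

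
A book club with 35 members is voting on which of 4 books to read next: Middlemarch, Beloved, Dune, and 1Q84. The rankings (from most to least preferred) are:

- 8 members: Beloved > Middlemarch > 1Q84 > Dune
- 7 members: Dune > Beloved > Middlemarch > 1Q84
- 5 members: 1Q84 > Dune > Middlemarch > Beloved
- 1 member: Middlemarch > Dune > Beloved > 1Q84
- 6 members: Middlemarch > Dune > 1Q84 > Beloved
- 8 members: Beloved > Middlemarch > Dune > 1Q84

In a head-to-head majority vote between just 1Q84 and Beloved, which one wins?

Beloved

Voters preferring 1Q84 to Beloved: 11; preferring Beloved to 1Q84: 24.
Beloved wins the head-to-head.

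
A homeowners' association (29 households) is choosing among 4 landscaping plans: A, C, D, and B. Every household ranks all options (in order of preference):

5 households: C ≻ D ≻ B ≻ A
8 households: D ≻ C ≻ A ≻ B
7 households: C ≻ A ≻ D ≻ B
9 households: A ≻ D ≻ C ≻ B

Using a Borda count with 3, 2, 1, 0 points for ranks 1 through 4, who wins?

A: 5·0 + 8·1 + 7·2 + 9·3 = 49
C: 5·3 + 8·2 + 7·3 + 9·1 = 61
D: 5·2 + 8·3 + 7·1 + 9·2 = 59
B: 5·1 + 8·0 + 7·0 + 9·0 = 5
C has the highest Borda score (61).

C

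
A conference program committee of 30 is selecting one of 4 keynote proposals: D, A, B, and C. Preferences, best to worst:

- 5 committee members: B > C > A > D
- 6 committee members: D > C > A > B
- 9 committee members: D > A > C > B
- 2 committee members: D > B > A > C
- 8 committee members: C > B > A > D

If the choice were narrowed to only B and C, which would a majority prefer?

C

Voters preferring B to C: 7; preferring C to B: 23.
C wins the head-to-head.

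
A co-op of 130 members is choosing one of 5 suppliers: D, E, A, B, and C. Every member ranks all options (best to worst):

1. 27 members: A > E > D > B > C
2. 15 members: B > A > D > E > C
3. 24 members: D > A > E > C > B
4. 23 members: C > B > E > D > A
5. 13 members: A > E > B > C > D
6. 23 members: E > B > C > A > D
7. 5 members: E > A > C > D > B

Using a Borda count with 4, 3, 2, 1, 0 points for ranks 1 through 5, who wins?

D: 27·2 + 15·2 + 24·4 + 23·1 + 13·0 + 23·0 + 5·1 = 208
E: 27·3 + 15·1 + 24·2 + 23·2 + 13·3 + 23·4 + 5·4 = 341
A: 27·4 + 15·3 + 24·3 + 23·0 + 13·4 + 23·1 + 5·3 = 315
B: 27·1 + 15·4 + 24·0 + 23·3 + 13·2 + 23·3 + 5·0 = 251
C: 27·0 + 15·0 + 24·1 + 23·4 + 13·1 + 23·2 + 5·2 = 185
E has the highest Borda score (341).

E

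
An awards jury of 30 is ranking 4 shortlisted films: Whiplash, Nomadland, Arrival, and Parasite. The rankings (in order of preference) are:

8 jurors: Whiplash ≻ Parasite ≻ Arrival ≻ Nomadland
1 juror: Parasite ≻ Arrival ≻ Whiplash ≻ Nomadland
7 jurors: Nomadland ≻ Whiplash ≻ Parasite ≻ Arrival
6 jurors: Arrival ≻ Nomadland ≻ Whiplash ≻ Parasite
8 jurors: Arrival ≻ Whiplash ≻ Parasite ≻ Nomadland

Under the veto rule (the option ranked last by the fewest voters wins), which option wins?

Last-place votes: Whiplash 0, Nomadland 17, Arrival 7, Parasite 6.
Whiplash is ranked last by the fewest voters, so Whiplash wins.

Whiplash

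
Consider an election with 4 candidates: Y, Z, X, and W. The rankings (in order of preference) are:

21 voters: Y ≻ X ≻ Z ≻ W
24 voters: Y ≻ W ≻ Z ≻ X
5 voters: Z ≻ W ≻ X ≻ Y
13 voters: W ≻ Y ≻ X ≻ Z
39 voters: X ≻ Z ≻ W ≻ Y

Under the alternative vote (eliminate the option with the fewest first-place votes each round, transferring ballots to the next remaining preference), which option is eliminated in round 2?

Round 1: Y 45, Z 5, X 39, W 13. Eliminate Z.
Round 2: Y 45, X 39, W 18. Eliminate W.

W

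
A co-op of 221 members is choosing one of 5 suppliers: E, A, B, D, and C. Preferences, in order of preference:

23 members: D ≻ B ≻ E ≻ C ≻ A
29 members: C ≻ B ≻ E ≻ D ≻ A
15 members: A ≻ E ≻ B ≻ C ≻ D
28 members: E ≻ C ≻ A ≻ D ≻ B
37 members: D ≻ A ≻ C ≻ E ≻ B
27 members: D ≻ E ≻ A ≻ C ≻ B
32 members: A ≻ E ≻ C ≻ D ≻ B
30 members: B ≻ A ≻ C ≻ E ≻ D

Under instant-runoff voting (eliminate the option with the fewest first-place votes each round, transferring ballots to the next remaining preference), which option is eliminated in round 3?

Round 1: E 28, A 47, B 30, D 87, C 29. Eliminate E.
Round 2: A 47, B 30, D 87, C 57. Eliminate B.
Round 3: A 77, D 87, C 57. Eliminate C.

C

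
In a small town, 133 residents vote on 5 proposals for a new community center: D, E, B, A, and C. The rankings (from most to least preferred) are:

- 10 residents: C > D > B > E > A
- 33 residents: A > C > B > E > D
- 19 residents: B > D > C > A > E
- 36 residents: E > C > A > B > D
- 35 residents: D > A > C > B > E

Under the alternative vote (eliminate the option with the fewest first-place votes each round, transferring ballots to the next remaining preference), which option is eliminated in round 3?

A

Round 1: D 35, E 36, B 19, A 33, C 10. Eliminate C.
Round 2: D 45, E 36, B 19, A 33. Eliminate B.
Round 3: D 64, E 36, A 33. Eliminate A.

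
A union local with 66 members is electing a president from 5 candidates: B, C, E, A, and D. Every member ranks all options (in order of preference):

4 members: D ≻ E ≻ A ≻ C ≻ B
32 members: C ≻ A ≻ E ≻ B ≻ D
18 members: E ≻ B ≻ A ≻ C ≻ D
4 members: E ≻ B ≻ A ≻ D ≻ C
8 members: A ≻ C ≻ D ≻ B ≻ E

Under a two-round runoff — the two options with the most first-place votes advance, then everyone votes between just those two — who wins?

C

Round 1 first-place votes: B 0, C 32, E 22, A 8, D 4.
C and E advance.
Runoff: C is preferred to E by 40 voters; E by 26.
C wins the runoff.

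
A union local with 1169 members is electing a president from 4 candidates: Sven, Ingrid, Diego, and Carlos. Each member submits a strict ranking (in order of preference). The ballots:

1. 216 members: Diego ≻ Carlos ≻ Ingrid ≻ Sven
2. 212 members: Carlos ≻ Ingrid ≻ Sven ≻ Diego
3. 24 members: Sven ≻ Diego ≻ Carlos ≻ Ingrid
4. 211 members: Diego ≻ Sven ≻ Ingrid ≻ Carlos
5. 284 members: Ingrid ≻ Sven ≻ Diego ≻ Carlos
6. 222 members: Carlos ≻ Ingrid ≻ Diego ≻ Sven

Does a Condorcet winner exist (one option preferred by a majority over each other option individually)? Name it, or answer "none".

Checking pairwise contests:
Ingrid beats Sven 934–235.
Carlos beats Ingrid 674–495.
Ingrid beats Diego 718–451.
Diego beats Carlos 735–434.
Every option loses at least one head-to-head, so there is no Condorcet winner.

none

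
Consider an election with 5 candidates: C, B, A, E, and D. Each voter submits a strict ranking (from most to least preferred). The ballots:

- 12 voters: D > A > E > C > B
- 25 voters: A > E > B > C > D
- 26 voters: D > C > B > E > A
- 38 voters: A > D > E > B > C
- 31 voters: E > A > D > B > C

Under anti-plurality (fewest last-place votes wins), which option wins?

E

Last-place votes: C 69, B 12, A 26, E 0, D 25.
E is ranked last by the fewest voters, so E wins.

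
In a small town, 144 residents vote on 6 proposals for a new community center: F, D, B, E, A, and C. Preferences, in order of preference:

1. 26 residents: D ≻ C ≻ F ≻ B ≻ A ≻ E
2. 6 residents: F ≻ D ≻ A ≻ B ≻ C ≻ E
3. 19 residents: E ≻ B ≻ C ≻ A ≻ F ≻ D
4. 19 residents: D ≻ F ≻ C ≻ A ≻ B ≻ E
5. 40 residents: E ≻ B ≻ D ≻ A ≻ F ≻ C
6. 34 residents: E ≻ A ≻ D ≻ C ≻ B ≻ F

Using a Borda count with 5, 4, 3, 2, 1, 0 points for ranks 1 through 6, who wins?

F: 26·3 + 6·5 + 19·1 + 19·4 + 40·1 + 34·0 = 243
D: 26·5 + 6·4 + 19·0 + 19·5 + 40·3 + 34·3 = 471
B: 26·2 + 6·2 + 19·4 + 19·1 + 40·4 + 34·1 = 353
E: 26·0 + 6·0 + 19·5 + 19·0 + 40·5 + 34·5 = 465
A: 26·1 + 6·3 + 19·2 + 19·2 + 40·2 + 34·4 = 336
C: 26·4 + 6·1 + 19·3 + 19·3 + 40·0 + 34·2 = 292
D has the highest Borda score (471).

D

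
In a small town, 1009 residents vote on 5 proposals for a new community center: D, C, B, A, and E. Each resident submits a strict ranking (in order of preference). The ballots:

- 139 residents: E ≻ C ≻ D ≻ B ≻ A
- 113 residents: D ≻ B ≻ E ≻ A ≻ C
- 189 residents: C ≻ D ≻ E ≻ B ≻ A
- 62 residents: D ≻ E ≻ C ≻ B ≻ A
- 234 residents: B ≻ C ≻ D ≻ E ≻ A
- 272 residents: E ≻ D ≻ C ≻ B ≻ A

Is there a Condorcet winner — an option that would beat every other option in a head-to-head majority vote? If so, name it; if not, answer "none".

Checking pairwise contests:
C beats D 562–447.
E beats C 586–423.
D beats B 775–234.
D beats A 1009–0.
D beats E 598–411.
Every option loses at least one head-to-head, so there is no Condorcet winner.

none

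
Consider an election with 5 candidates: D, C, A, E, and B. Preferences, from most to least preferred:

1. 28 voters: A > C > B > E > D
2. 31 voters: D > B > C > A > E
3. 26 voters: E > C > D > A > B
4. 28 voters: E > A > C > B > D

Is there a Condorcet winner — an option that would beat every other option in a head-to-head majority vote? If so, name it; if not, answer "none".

C

C vs D: 82–31 for C.
C vs A: 57–56 for C.
C vs E: 59–54 for C.
C vs B: 82–31 for C.
C beats every other option head-to-head.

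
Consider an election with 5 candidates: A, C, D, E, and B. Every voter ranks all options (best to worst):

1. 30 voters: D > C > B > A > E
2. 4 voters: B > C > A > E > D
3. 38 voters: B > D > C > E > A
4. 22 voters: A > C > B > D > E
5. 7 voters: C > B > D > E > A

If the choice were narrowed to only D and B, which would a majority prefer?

B

Voters preferring D to B: 30; preferring B to D: 71.
B wins the head-to-head.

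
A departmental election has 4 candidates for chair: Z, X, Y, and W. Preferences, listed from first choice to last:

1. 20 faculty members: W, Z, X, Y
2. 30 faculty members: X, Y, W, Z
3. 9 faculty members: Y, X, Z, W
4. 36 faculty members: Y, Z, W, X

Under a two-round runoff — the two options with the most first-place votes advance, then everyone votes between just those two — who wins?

X

Round 1 first-place votes: Z 0, X 30, Y 45, W 20.
Y and X advance.
Runoff: Y is preferred to X by 45 voters; X by 50.
X wins the runoff.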